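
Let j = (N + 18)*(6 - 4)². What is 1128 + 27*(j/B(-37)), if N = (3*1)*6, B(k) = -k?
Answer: 45624/37 ≈ 1233.1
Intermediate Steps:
N = 18 (N = 3*6 = 18)
j = 144 (j = (18 + 18)*(6 - 4)² = 36*2² = 36*4 = 144)
1128 + 27*(j/B(-37)) = 1128 + 27*(144/((-1*(-37)))) = 1128 + 27*(144/37) = 1128 + 3888/37 = 45624/37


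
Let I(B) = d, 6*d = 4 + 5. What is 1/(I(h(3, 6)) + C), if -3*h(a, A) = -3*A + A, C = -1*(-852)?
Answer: 2/1707 ≈ 0.0011716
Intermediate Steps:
C = 852
h(a, A) = 2*A/3 (h(a, A) = -(-3*A + A)/3 = -(-2)*A/3 = 2*A/3)
d = 3/2 (d = (4 + 5)/6 = (⅙)*9 = 3/2 ≈ 1.5000)
I(B) = 3/2
1/(I(h(3, 6)) + C) = 1/(3/2 + 852) = 1/(1707/2) = 2/1707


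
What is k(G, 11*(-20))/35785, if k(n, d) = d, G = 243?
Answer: -44/7157 ≈ -0.0061478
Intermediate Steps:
k(G, 11*(-20))/35785 = (11*(-20))/35785 = -220*1/35785 = -44/7157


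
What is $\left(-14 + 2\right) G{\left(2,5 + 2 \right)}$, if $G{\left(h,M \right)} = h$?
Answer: $-24$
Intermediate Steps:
$\left(-14 + 2\right) G{\left(2,5 + 2 \right)} = \left(-14 + 2\right) 2 = \left(-12\right) 2 = -24$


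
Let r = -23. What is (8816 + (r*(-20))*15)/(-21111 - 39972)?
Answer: -15716/61083 ≈ -0.25729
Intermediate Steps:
(8816 + (r*(-20))*15)/(-21111 - 39972) = (8816 - 23*(-20)*15)/(-21111 - 39972) = (8816 + 460*15)/(-61083) = (8816 + 6900)*(-1/61083) = 15716*(-1/61083) = -15716/61083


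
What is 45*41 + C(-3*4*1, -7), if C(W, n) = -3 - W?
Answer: 1854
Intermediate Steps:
45*41 + C(-3*4*1, -7) = 45*41 + (-3 - (-3*4)) = 1845 + (-3 - (-12)) = 1845 + (-3 - 1*(-12)) = 1845 + (-3 + 12) = 1845 + 9 = 1854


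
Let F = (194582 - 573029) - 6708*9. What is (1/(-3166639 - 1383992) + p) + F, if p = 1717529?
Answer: 5818937366009/4550631 ≈ 1.2787e+6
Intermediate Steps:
F = -438819 (F = -378447 - 60372 = -438819)
(1/(-3166639 - 1383992) + p) + F = (1/(-3166639 - 1383992) + 1717529) - 438819 = (1/(-4550631) + 1717529) - 438819 = (-1/4550631 + 1717529) - 438819 = 7815840710798/4550631 - 438819 = 5818937366009/4550631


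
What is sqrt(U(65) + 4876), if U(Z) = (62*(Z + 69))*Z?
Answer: 24*sqrt(946) ≈ 738.17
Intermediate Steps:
U(Z) = Z*(4278 + 62*Z) (U(Z) = (62*(69 + Z))*Z = (4278 + 62*Z)*Z = Z*(4278 + 62*Z))
sqrt(U(65) + 4876) = sqrt(62*65*(69 + 65) + 4876) = sqrt(62*65*134 + 4876) = sqrt(540020 + 4876) = sqrt(544896) = 24*sqrt(946)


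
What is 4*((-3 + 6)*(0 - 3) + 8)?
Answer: -4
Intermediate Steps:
4*((-3 + 6)*(0 - 3) + 8) = 4*(3*(-3) + 8) = 4*(-9 + 8) = 4*(-1) = -4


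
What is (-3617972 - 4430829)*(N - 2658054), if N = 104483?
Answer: 20553184818371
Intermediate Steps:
(-3617972 - 4430829)*(N - 2658054) = (-3617972 - 4430829)*(104483 - 2658054) = -8048801*(-2553571) = 20553184818371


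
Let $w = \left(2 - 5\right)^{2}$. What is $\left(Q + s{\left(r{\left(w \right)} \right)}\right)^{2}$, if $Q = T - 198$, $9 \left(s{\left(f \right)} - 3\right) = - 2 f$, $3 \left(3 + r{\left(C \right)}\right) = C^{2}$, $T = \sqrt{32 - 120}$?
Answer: $\frac{360409}{9} - \frac{2404 i \sqrt{22}}{3} \approx 40045.0 - 3758.6 i$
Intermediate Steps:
$w = 9$ ($w = \left(-3\right)^{2} = 9$)
$T = 2 i \sqrt{22}$ ($T = \sqrt{-88} = 2 i \sqrt{22} \approx 9.3808 i$)
$r{\left(C \right)} = -3 + \frac{C^{2}}{3}$
$s{\left(f \right)} = 3 - \frac{2 f}{9}$ ($s{\left(f \right)} = 3 + \frac{\left(-2\right) f}{9} = 3 - \frac{2 f}{9}$)
$Q = -198 + 2 i \sqrt{22}$ ($Q = 2 i \sqrt{22} - 198 = -198 + 2 i \sqrt{22} \approx -198.0 + 9.3808 i$)
$\left(Q + s{\left(r{\left(w \right)} \right)}\right)^{2} = \left(\left(-198 + 2 i \sqrt{22}\right) + \left(3 - \frac{2 \left(-3 + \frac{9^{2}}{3}\right)}{9}\right)\right)^{2} = \left(\left(-198 + 2 i \sqrt{22}\right) + \left(3 - \frac{2 \left(-3 + \frac{1}{3} \cdot 81\right)}{9}\right)\right)^{2} = \left(\left(-198 + 2 i \sqrt{22}\right) + \left(3 - \frac{2 \left(-3 + 27\right)}{9}\right)\right)^{2} = \left(\left(-198 + 2 i \sqrt{22}\right) + \left(3 - \frac{16}{3}\right)\right)^{2} = \left(\left(-198 + 2 i \sqrt{22}\right) - \frac{7}{3}\right)^{2} = \left(- \frac{601}{3} + 2 i \sqrt{22}\right)^{2}$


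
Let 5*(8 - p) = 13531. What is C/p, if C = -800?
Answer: 4000/13491 ≈ 0.29649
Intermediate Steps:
p = -13491/5 (p = 8 - 1/5*13531 = 8 - 13531/5 = -13491/5 ≈ -2698.2)
C/p = -800/(-13491/5) = -800*(-5/13491) = 4000/13491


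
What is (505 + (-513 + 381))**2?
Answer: 139129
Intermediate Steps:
(505 + (-513 + 381))**2 = (505 - 132)**2 = 373**2 = 139129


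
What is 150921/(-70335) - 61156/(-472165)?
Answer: -1487960149/737993895 ≈ -2.0162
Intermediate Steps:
150921/(-70335) - 61156/(-472165) = 150921*(-1/70335) - 61156*(-1/472165) = -16769/7815 + 61156/472165 = -1487960149/737993895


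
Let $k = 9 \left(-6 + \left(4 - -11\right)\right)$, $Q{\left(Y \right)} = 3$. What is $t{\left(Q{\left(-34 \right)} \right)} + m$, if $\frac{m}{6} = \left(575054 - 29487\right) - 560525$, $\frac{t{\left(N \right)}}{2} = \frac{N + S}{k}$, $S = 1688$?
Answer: $- \frac{7266206}{81} \approx -89706.0$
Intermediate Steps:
$k = 81$ ($k = 9 \left(-6 + \left(4 + 11\right)\right) = 9 \left(-6 + 15\right) = 9 \cdot 9 = 81$)
$t{\left(N \right)} = \frac{3376}{81} + \frac{2 N}{81}$ ($t{\left(N \right)} = 2 \frac{N + 1688}{81} = 2 \left(1688 + N\right) \frac{1}{81} = 2 \left(\frac{1688}{81} + \frac{N}{81}\right) = \frac{3376}{81} + \frac{2 N}{81}$)
$m = -89748$ ($m = 6 \left(\left(575054 - 29487\right) - 560525\right) = 6 \left(545567 - 560525\right) = 6 \left(-14958\right) = -89748$)
$t{\left(Q{\left(-34 \right)} \right)} + m = \left(\frac{3376}{81} + \frac{2}{81} \cdot 3\right) - 89748 = \left(\frac{3376}{81} + \frac{2}{27}\right) - 89748 = \frac{3382}{81} - 89748 = - \frac{7266206}{81}$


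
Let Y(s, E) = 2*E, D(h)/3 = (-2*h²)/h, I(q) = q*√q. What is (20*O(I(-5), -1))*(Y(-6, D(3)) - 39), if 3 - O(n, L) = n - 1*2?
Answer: -7500 - 7500*I*√5 ≈ -7500.0 - 16771.0*I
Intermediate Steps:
I(q) = q^(3/2)
D(h) = -6*h (D(h) = 3*((-2*h²)/h) = 3*(-2*h) = -6*h)
O(n, L) = 5 - n (O(n, L) = 3 - (n - 1*2) = 3 - (n - 2) = 3 - (-2 + n) = 3 + (2 - n) = 5 - n)
(20*O(I(-5), -1))*(Y(-6, D(3)) - 39) = (20*(5 - (-5)^(3/2)))*(2*(-6*3) - 39) = (20*(5 - (-5)*I*√5))*(2*(-18) - 39) = (20*(5 + 5*I*√5))*(-36 - 39) = (100 + 100*I*√5)*(-75) = -7500 - 7500*I*√5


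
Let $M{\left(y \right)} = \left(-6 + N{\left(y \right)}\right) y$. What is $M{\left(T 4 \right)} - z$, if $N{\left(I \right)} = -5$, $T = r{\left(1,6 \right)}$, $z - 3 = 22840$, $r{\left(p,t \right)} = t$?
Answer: $-23107$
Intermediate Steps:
$z = 22843$ ($z = 3 + 22840 = 22843$)
$T = 6$
$M{\left(y \right)} = - 11 y$ ($M{\left(y \right)} = \left(-6 - 5\right) y = - 11 y$)
$M{\left(T 4 \right)} - z = - 11 \cdot 6 \cdot 4 - 22843 = \left(-11\right) 24 - 22843 = -264 - 22843 = -23107$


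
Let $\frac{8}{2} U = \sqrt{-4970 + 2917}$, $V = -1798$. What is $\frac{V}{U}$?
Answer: $\frac{7192 i \sqrt{2053}}{2053} \approx 158.73 i$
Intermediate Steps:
$U = \frac{i \sqrt{2053}}{4}$ ($U = \frac{\sqrt{-4970 + 2917}}{4} = \frac{\sqrt{-2053}}{4} = \frac{i \sqrt{2053}}{4} \approx 11.328 i$)
$\frac{V}{U} = - \frac{1798}{\frac{1}{4} i \sqrt{2053}} = - 1798 \left(- \frac{4 i \sqrt{2053}}{2053}\right) = \frac{7192 i \sqrt{2053}}{2053}$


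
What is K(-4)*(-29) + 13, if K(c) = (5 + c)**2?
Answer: -16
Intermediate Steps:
K(-4)*(-29) + 13 = (5 - 4)**2*(-29) + 13 = 1**2*(-29) + 13 = 1*(-29) + 13 = -29 + 13 = -16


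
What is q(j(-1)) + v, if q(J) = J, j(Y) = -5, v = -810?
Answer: -815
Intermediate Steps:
q(j(-1)) + v = -5 - 810 = -815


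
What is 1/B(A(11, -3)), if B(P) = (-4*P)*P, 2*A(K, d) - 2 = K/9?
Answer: -81/841 ≈ -0.096314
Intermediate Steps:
A(K, d) = 1 + K/18 (A(K, d) = 1 + (K/9)/2 = 1 + K/18)
B(P) = -4*P**2
1/B(A(11, -3)) = 1/(-4*(1 + (1/18)*11)**2) = 1/(-4*(1 + 11/18)**2) = 1/(-4*(29/18)**2) = 1/(-4*841/324) = 1/(-841/81) = -81/841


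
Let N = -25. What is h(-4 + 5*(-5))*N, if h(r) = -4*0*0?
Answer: 0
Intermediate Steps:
h(r) = 0 (h(r) = 0*0 = 0)
h(-4 + 5*(-5))*N = 0*(-25) = 0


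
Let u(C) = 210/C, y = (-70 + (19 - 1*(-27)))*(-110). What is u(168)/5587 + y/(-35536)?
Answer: -3676315/49634908 ≈ -0.074067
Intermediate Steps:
y = 2640 (y = (-70 + (19 + 27))*(-110) = (-70 + 46)*(-110) = -24*(-110) = 2640)
u(168)/5587 + y/(-35536) = (210/168)/5587 + 2640/(-35536) = (210*(1/168))*(1/5587) + 2640*(-1/35536) = (5/4)*(1/5587) - 165/2221 = 5/22348 - 165/2221 = -3676315/49634908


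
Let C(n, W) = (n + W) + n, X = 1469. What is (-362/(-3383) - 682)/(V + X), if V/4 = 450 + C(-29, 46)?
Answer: -2306844/10896643 ≈ -0.21170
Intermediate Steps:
C(n, W) = W + 2*n (C(n, W) = (W + n) + n = W + 2*n)
V = 1752 (V = 4*(450 + (46 + 2*(-29))) = 4*(450 + (46 - 58)) = 4*(450 - 12) = 4*438 = 1752)
(-362/(-3383) - 682)/(V + X) = (-362/(-3383) - 682)/(1752 + 1469) = (-362*(-1/3383) - 682)/3221 = (362/3383 - 682)*(1/3221) = -2306844/3383*1/3221 = -2306844/10896643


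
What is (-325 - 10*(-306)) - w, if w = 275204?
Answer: -272469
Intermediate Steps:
(-325 - 10*(-306)) - w = (-325 - 10*(-306)) - 1*275204 = (-325 + 3060) - 275204 = 2735 - 275204 = -272469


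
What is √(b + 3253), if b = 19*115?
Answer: √5438 ≈ 73.743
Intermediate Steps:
b = 2185
√(b + 3253) = √(2185 + 3253) = √5438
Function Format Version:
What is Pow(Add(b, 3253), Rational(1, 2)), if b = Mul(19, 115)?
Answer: Pow(5438, Rational(1, 2)) ≈ 73.743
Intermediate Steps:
b = 2185
Pow(Add(b, 3253), Rational(1, 2)) = Pow(Add(2185, 3253), Rational(1, 2)) = Pow(5438, Rational(1, 2))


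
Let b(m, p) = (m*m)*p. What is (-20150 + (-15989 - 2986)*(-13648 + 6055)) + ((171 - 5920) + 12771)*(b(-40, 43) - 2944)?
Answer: 606497857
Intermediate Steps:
b(m, p) = p*m² (b(m, p) = m²*p = p*m²)
(-20150 + (-15989 - 2986)*(-13648 + 6055)) + ((171 - 5920) + 12771)*(b(-40, 43) - 2944) = (-20150 + (-15989 - 2986)*(-13648 + 6055)) + ((171 - 5920) + 12771)*(43*(-40)² - 2944) = (-20150 - 18975*(-7593)) + (-5749 + 12771)*(43*1600 - 2944) = (-20150 + 144077175) + 7022*(68800 - 2944) = 144057025 + 7022*65856 = 144057025 + 462440832 = 606497857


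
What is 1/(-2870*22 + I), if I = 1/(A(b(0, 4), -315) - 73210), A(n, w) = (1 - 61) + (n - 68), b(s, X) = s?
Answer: -73338/4630561321 ≈ -1.5838e-5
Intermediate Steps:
A(n, w) = -128 + n (A(n, w) = -60 + (-68 + n) = -128 + n)
I = -1/73338 (I = 1/((-128 + 0) - 73210) = 1/(-128 - 73210) = 1/(-73338) = -1/73338 ≈ -1.3635e-5)
1/(-2870*22 + I) = 1/(-2870*22 - 1/73338) = 1/(-63140 - 1/73338) = 1/(-4630561321/73338) = -73338/4630561321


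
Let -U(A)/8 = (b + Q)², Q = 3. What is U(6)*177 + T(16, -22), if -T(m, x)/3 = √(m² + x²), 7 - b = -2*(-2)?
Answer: -50976 - 6*√185 ≈ -51058.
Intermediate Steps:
b = 3 (b = 7 - (-2)*(-2) = 7 - 1*4 = 7 - 4 = 3)
T(m, x) = -3*√(m² + x²)
U(A) = -288 (U(A) = -8*(3 + 3)² = -8*6² = -8*36 = -288)
U(6)*177 + T(16, -22) = -288*177 - 3*√(16² + (-22)²) = -50976 - 3*√(256 + 484) = -50976 - 6*√185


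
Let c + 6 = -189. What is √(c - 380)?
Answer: 5*I*√23 ≈ 23.979*I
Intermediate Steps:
c = -195 (c = -6 - 189 = -195)
√(c - 380) = √(-195 - 380) = √(-575) = 5*I*√23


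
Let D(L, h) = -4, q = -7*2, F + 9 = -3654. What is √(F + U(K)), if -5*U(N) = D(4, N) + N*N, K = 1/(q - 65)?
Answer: 2*I*√142848690/395 ≈ 60.516*I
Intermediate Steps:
F = -3663 (F = -9 - 3654 = -3663)
q = -14
K = -1/79 (K = 1/(-14 - 65) = 1/(-79) = -1/79 ≈ -0.012658)
U(N) = ⅘ - N²/5 (U(N) = -(-4 + N*N)/5 = -(-4 + N²)/5 = ⅘ - N²/5)
√(F + U(K)) = √(-3663 + (⅘ - (-1/79)²/5)) = √(-3663 + (⅘ - ⅕*1/6241)) = √(-3663 + (⅘ - 1/31205)) = √(-3663 + 24963/31205) = √(-114278952/31205) = 2*I*√142848690/395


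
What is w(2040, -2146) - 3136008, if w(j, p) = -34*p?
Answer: -3063044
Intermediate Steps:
w(2040, -2146) - 3136008 = -34*(-2146) - 3136008 = 72964 - 3136008 = -3063044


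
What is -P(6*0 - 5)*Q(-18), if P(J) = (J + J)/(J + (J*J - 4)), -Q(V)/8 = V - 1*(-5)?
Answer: 65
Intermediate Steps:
Q(V) = -40 - 8*V (Q(V) = -8*(V - 1*(-5)) = -8*(V + 5) = -8*(5 + V) = -40 - 8*V)
P(J) = 2*J/(-4 + J + J**2) (P(J) = (2*J)/(J + (J**2 - 4)) = (2*J)/(J + (-4 + J**2)) = (2*J)/(-4 + J + J**2) = 2*J/(-4 + J + J**2))
-P(6*0 - 5)*Q(-18) = -2*(6*0 - 5)/(-4 + (6*0 - 5) + (6*0 - 5)**2)*(-40 - 8*(-18)) = -2*(0 - 5)/(-4 + (0 - 5) + (0 - 5)**2)*(-40 + 144) = -2*(-5)/(-4 - 5 + (-5)**2)*104 = -2*(-5)/(-4 - 5 + 25)*104 = -2*(-5)/16*104 = -2*(-5)*(1/16)*104 = -(-5)*104/8 = -1*(-65) = 65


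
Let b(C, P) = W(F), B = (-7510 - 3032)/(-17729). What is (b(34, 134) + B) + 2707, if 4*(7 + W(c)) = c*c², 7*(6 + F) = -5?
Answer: 63849093257/24324188 ≈ 2624.9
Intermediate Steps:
F = -47/7 (F = -6 + (⅐)*(-5) = -6 - 5/7 = -47/7 ≈ -6.7143)
B = 10542/17729 (B = -10542*(-1/17729) = 10542/17729 ≈ 0.59462)
W(c) = -7 + c³/4 (W(c) = -7 + (c*c²)/4 = -7 + c³/4)
b(C, P) = -113427/1372 (b(C, P) = -7 + (-47/7)³/4 = -7 + (¼)*(-103823/343) = -7 - 103823/1372 = -113427/1372)
(b(34, 134) + B) + 2707 = (-113427/1372 + 10542/17729) + 2707 = -1996483659/24324188 + 2707 = 63849093257/24324188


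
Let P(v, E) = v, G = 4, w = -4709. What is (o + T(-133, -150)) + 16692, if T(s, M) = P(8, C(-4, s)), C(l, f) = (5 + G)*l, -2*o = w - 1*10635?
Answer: 24372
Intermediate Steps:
o = 7672 (o = -(-4709 - 1*10635)/2 = -(-4709 - 10635)/2 = -1/2*(-15344) = 7672)
C(l, f) = 9*l (C(l, f) = (5 + 4)*l = 9*l)
T(s, M) = 8
(o + T(-133, -150)) + 16692 = (7672 + 8) + 16692 = 7680 + 16692 = 24372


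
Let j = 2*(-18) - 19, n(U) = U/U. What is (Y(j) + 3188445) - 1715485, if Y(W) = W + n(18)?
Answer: 1472906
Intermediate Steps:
n(U) = 1
j = -55 (j = -36 - 19 = -55)
Y(W) = 1 + W (Y(W) = W + 1 = 1 + W)
(Y(j) + 3188445) - 1715485 = ((1 - 55) + 3188445) - 1715485 = (-54 + 3188445) - 1715485 = 3188391 - 1715485 = 1472906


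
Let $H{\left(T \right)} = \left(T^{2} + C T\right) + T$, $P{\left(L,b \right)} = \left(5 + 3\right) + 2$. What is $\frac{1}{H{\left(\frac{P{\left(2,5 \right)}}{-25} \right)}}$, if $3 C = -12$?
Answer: $\frac{25}{34} \approx 0.73529$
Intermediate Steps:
$C = -4$ ($C = \frac{1}{3} \left(-12\right) = -4$)
$P{\left(L,b \right)} = 10$ ($P{\left(L,b \right)} = 8 + 2 = 10$)
$H{\left(T \right)} = T^{2} - 3 T$ ($H{\left(T \right)} = \left(T^{2} - 4 T\right) + T = T^{2} - 3 T$)
$\frac{1}{H{\left(\frac{P{\left(2,5 \right)}}{-25} \right)}} = \frac{1}{\frac{10}{-25} \left(-3 + \frac{10}{-25}\right)} = \frac{1}{10 \left(- \frac{1}{25}\right) \left(-3 + 10 \left(- \frac{1}{25}\right)\right)} = \frac{1}{\left(- \frac{2}{5}\right) \left(-3 - \frac{2}{5}\right)} = \frac{1}{\left(- \frac{2}{5}\right) \left(- \frac{17}{5}\right)} = \frac{1}{\frac{34}{25}} = \frac{25}{34}$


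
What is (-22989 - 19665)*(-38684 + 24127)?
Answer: 620914278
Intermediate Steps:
(-22989 - 19665)*(-38684 + 24127) = -42654*(-14557) = 620914278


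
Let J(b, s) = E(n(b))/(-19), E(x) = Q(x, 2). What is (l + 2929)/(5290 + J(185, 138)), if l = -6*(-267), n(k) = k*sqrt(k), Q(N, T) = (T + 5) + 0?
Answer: 86089/100503 ≈ 0.85658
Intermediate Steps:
Q(N, T) = 5 + T (Q(N, T) = (5 + T) + 0 = 5 + T)
n(k) = k**(3/2)
l = 1602
E(x) = 7 (E(x) = 5 + 2 = 7)
J(b, s) = -7/19 (J(b, s) = 7/(-19) = 7*(-1/19) = -7/19)
(l + 2929)/(5290 + J(185, 138)) = (1602 + 2929)/(5290 - 7/19) = 4531/(100503/19) = 4531*(19/100503) = 86089/100503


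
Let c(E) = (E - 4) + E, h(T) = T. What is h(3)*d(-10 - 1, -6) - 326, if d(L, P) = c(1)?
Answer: -332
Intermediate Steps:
c(E) = -4 + 2*E (c(E) = (-4 + E) + E = -4 + 2*E)
d(L, P) = -2 (d(L, P) = -4 + 2*1 = -4 + 2 = -2)
h(3)*d(-10 - 1, -6) - 326 = 3*(-2) - 326 = -6 - 326 = -332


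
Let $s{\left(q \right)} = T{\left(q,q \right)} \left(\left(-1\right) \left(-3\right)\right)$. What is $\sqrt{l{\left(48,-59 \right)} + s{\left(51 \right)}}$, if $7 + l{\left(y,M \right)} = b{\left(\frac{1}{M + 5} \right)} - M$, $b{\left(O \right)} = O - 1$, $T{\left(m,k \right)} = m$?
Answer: $\frac{\sqrt{66090}}{18} \approx 14.282$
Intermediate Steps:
$b{\left(O \right)} = -1 + O$ ($b{\left(O \right)} = O - 1 = -1 + O$)
$l{\left(y,M \right)} = -8 + \frac{1}{5 + M} - M$ ($l{\left(y,M \right)} = -7 - \left(1 + M - \frac{1}{M + 5}\right) = -7 - \left(1 + M - \frac{1}{5 + M}\right) = -8 + \frac{1}{5 + M} - M$)
$s{\left(q \right)} = 3 q$ ($s{\left(q \right)} = q \left(\left(-1\right) \left(-3\right)\right) = q 3 = 3 q$)
$\sqrt{l{\left(48,-59 \right)} + s{\left(51 \right)}} = \sqrt{\frac{1 - \left(5 - 59\right) \left(8 - 59\right)}{5 - 59} + 3 \cdot 51} = \sqrt{\frac{1 - \left(-54\right) \left(-51\right)}{-54} + 153} = \sqrt{- \frac{1 - 2754}{54} + 153} = \sqrt{\left(- \frac{1}{54}\right) \left(-2753\right) + 153} = \sqrt{\frac{2753}{54} + 153} = \sqrt{\frac{11015}{54}} = \frac{\sqrt{66090}}{18}$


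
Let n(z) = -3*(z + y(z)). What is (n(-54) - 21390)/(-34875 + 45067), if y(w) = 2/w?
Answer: -3899/1872 ≈ -2.0828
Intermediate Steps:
n(z) = -6/z - 3*z (n(z) = -3*(z + 2/z) = -6/z - 3*z)
(n(-54) - 21390)/(-34875 + 45067) = ((-6/(-54) - 3*(-54)) - 21390)/(-34875 + 45067) = ((-6*(-1/54) + 162) - 21390)/10192 = ((⅑ + 162) - 21390)*(1/10192) = (1459/9 - 21390)*(1/10192) = -191051/9*1/10192 = -3899/1872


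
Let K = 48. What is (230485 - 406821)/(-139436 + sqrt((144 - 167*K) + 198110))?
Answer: 12293793248/9721103929 + 88168*sqrt(190238)/9721103929 ≈ 1.2686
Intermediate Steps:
(230485 - 406821)/(-139436 + sqrt((144 - 167*K) + 198110)) = (230485 - 406821)/(-139436 + sqrt((144 - 167*48) + 198110)) = -176336/(-139436 + sqrt((144 - 8016) + 198110)) = -176336/(-139436 + sqrt(-7872 + 198110)) = -176336/(-139436 + sqrt(190238))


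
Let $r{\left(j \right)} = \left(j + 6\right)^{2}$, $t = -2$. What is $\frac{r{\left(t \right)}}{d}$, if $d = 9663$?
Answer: $\frac{16}{9663} \approx 0.0016558$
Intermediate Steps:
$r{\left(j \right)} = \left(6 + j\right)^{2}$
$\frac{r{\left(t \right)}}{d} = \frac{\left(6 - 2\right)^{2}}{9663} = 4^{2} \cdot \frac{1}{9663} = 16 \cdot \frac{1}{9663} = \frac{16}{9663}$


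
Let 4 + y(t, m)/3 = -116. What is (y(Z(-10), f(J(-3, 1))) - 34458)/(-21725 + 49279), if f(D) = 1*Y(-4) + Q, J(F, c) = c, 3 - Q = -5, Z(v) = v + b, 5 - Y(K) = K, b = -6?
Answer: -17409/13777 ≈ -1.2636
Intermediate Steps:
Y(K) = 5 - K
Z(v) = -6 + v (Z(v) = v - 6 = -6 + v)
Q = 8 (Q = 3 - 1*(-5) = 3 + 5 = 8)
f(D) = 17 (f(D) = 1*(5 - 1*(-4)) + 8 = 1*(5 + 4) + 8 = 1*9 + 8 = 9 + 8 = 17)
y(t, m) = -360 (y(t, m) = -12 + 3*(-116) = -12 - 348 = -360)
(y(Z(-10), f(J(-3, 1))) - 34458)/(-21725 + 49279) = (-360 - 34458)/(-21725 + 49279) = -34818/27554 = -34818*1/27554 = -17409/13777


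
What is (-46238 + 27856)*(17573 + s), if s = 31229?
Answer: -897078364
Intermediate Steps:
(-46238 + 27856)*(17573 + s) = (-46238 + 27856)*(17573 + 31229) = -18382*48802 = -897078364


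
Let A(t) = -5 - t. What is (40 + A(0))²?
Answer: 1225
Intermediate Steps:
(40 + A(0))² = (40 + (-5 - 1*0))² = (40 + (-5 + 0))² = (40 - 5)² = 35² = 1225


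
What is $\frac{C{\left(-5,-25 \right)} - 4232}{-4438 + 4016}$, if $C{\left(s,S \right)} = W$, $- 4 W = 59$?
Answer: $\frac{16987}{1688} \approx 10.063$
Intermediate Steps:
$W = - \frac{59}{4}$ ($W = \left(- \frac{1}{4}\right) 59 = - \frac{59}{4} \approx -14.75$)
$C{\left(s,S \right)} = - \frac{59}{4}$
$\frac{C{\left(-5,-25 \right)} - 4232}{-4438 + 4016} = \frac{- \frac{59}{4} - 4232}{-4438 + 4016} = - \frac{16987}{4 \left(-422\right)} = \left(- \frac{16987}{4}\right) \left(- \frac{1}{422}\right) = \frac{16987}{1688}$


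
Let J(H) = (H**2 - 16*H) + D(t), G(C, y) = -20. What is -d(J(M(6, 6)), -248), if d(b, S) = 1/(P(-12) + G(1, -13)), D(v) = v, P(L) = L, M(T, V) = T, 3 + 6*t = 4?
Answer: 1/32 ≈ 0.031250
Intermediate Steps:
t = 1/6 (t = -1/2 + (1/6)*4 = -1/2 + 2/3 = 1/6 ≈ 0.16667)
J(H) = 1/6 + H**2 - 16*H (J(H) = (H**2 - 16*H) + 1/6 = 1/6 + H**2 - 16*H)
d(b, S) = -1/32 (d(b, S) = 1/(-12 - 20) = 1/(-32) = -1/32)
-d(J(M(6, 6)), -248) = -1*(-1/32) = 1/32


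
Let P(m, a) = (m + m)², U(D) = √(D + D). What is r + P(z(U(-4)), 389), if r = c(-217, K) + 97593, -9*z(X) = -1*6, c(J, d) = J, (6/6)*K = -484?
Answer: 876400/9 ≈ 97378.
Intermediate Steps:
K = -484
U(D) = √2*√D (U(D) = √(2*D) = √2*√D)
z(X) = ⅔ (z(X) = -(-1)*6/9 = -⅑*(-6) = ⅔)
r = 97376 (r = -217 + 97593 = 97376)
P(m, a) = 4*m² (P(m, a) = (2*m)² = 4*m²)
r + P(z(U(-4)), 389) = 97376 + 4*(⅔)² = 97376 + 4*(4/9) = 97376 + 16/9 = 876400/9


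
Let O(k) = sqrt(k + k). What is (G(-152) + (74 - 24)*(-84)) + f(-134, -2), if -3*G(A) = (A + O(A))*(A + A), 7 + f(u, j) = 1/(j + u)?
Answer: -8000747/408 + 1216*I*sqrt(19)/3 ≈ -19610.0 + 1766.8*I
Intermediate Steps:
f(u, j) = -7 + 1/(j + u)
O(k) = sqrt(2)*sqrt(k) (O(k) = sqrt(2*k) = sqrt(2)*sqrt(k))
G(A) = -2*A*(A + sqrt(2)*sqrt(A))/3 (G(A) = -(A + sqrt(2)*sqrt(A))*(A + A)/3 = -(A + sqrt(2)*sqrt(A))*2*A/3 = -2*A*(A + sqrt(2)*sqrt(A))/3)
(G(-152) + (74 - 24)*(-84)) + f(-134, -2) = (-2/3*(-152)*(-152 + sqrt(2)*sqrt(-152)) + (74 - 24)*(-84)) + (1 - 7*(-2) - 7*(-134))/(-2 - 134) = (-2/3*(-152)*(-152 + sqrt(2)*(2*I*sqrt(38))) + 50*(-84)) + (1 + 14 + 938)/(-136) = (-2/3*(-152)*(-152 + 4*I*sqrt(19)) - 4200) - 1/136*953 = ((-46208/3 + 1216*I*sqrt(19)/3) - 4200) - 953/136 = (-58808/3 + 1216*I*sqrt(19)/3) - 953/136 = -8000747/408 + 1216*I*sqrt(19)/3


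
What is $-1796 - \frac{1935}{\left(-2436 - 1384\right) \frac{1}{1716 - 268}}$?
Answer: $- \frac{202942}{191} \approx -1062.5$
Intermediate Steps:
$-1796 - \frac{1935}{\left(-2436 - 1384\right) \frac{1}{1716 - 268}} = -1796 - \frac{1935}{\left(-3820\right) \frac{1}{1448}} = -1796 - \frac{1935}{- \frac{955}{362}} = -1796 - - \frac{140094}{191} = -1796 + \frac{140094}{191} = - \frac{202942}{191}$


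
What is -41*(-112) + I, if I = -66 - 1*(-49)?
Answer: 4575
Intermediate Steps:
I = -17 (I = -66 + 49 = -17)
-41*(-112) + I = -41*(-112) - 17 = 4592 - 17 = 4575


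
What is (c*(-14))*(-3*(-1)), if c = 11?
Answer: -462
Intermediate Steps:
(c*(-14))*(-3*(-1)) = (11*(-14))*(-3*(-1)) = -154*3 = -462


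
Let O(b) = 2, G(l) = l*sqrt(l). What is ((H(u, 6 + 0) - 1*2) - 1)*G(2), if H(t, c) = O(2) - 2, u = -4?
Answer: -6*sqrt(2) ≈ -8.4853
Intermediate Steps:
G(l) = l**(3/2)
H(t, c) = 0 (H(t, c) = 2 - 2 = 0)
((H(u, 6 + 0) - 1*2) - 1)*G(2) = ((0 - 1*2) - 1)*2**(3/2) = ((0 - 2) - 1)*(2*sqrt(2)) = (-2 - 1)*(2*sqrt(2)) = -6*sqrt(2)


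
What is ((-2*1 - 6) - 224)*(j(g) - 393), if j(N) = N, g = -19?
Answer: 95584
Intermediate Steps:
((-2*1 - 6) - 224)*(j(g) - 393) = ((-2*1 - 6) - 224)*(-19 - 393) = ((-2 - 6) - 224)*(-412) = (-8 - 224)*(-412) = -232*(-412) = 95584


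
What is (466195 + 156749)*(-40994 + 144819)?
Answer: 64677160800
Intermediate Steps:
(466195 + 156749)*(-40994 + 144819) = 622944*103825 = 64677160800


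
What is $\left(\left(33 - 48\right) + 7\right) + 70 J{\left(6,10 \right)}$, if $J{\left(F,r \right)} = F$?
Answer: $412$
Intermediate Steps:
$\left(\left(33 - 48\right) + 7\right) + 70 J{\left(6,10 \right)} = \left(\left(33 - 48\right) + 7\right) + 70 \cdot 6 = \left(-15 + 7\right) + 420 = -8 + 420 = 412$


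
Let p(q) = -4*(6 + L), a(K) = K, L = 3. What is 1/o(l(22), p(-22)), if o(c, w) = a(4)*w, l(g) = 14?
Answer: -1/144 ≈ -0.0069444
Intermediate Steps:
p(q) = -36 (p(q) = -4*(6 + 3) = -4*9 = -36)
o(c, w) = 4*w
1/o(l(22), p(-22)) = 1/(4*(-36)) = 1/(-144) = -1/144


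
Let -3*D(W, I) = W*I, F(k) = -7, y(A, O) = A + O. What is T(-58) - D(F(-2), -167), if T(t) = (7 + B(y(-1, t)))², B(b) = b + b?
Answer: 38132/3 ≈ 12711.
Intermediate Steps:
B(b) = 2*b
T(t) = (5 + 2*t)² (T(t) = (7 + 2*(-1 + t))² = (7 + (-2 + 2*t))² = (5 + 2*t)²)
D(W, I) = -I*W/3 (D(W, I) = -W*I/3 = -I*W/3)
T(-58) - D(F(-2), -167) = (5 + 2*(-58))² - (-1)*(-167)*(-7)/3 = (5 - 116)² - 1*(-1169/3) = (-111)² + 1169/3 = 12321 + 1169/3 = 38132/3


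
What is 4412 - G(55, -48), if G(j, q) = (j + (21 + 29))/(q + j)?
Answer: 4397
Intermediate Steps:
G(j, q) = (50 + j)/(j + q) (G(j, q) = (j + 50)/(j + q) = (50 + j)/(j + q))
4412 - G(55, -48) = 4412 - (50 + 55)/(55 - 48) = 4412 - 105/7 = 4412 - 1*15 = 4412 - 15 = 4397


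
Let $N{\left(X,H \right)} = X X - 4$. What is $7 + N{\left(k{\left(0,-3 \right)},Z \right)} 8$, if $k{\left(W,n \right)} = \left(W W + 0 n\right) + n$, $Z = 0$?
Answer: $47$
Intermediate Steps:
$k{\left(W,n \right)} = n + W^{2}$ ($k{\left(W,n \right)} = \left(W^{2} + 0\right) + n = W^{2} + n = n + W^{2}$)
$N{\left(X,H \right)} = -4 + X^{2}$ ($N{\left(X,H \right)} = X^{2} - 4 = -4 + X^{2}$)
$7 + N{\left(k{\left(0,-3 \right)},Z \right)} 8 = 7 + \left(-4 + \left(-3 + 0^{2}\right)^{2}\right) 8 = 7 + \left(-4 + \left(-3 + 0\right)^{2}\right) 8 = 7 + \left(-4 + \left(-3\right)^{2}\right) 8 = 7 + \left(-4 + 9\right) 8 = 7 + 5 \cdot 8 = 7 + 40 = 47$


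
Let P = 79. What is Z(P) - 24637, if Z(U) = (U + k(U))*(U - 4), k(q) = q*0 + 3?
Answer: -18487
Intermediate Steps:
k(q) = 3 (k(q) = 0 + 3 = 3)
Z(U) = (-4 + U)*(3 + U) (Z(U) = (U + 3)*(U - 4) = (3 + U)*(-4 + U) = (-4 + U)*(3 + U))
Z(P) - 24637 = (-12 + 79² - 1*79) - 24637 = (-12 + 6241 - 79) - 24637 = 6150 - 24637 = -18487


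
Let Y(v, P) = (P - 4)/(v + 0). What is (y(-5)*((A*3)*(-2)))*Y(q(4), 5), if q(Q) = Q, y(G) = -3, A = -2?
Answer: -9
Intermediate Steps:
Y(v, P) = (-4 + P)/v
(y(-5)*((A*3)*(-2)))*Y(q(4), 5) = (-3*(-2*3)*(-2))*((-4 + 5)/4) = (-(-18)*(-2))*((¼)*1) = -3*12*(¼) = -36*¼ = -9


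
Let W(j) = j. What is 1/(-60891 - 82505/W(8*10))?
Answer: -16/990757 ≈ -1.6149e-5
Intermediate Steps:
1/(-60891 - 82505/W(8*10)) = 1/(-60891 - 82505/(8*10)) = 1/(-60891 - 82505/80) = 1/(-60891 - 82505*1/80) = 1/(-60891 - 16501/16) = 1/(-990757/16) = -16/990757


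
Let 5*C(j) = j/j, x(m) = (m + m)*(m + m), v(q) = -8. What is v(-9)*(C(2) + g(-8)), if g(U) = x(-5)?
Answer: -4008/5 ≈ -801.60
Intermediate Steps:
x(m) = 4*m² (x(m) = (2*m)*(2*m) = 4*m²)
g(U) = 100 (g(U) = 4*(-5)² = 4*25 = 100)
C(j) = ⅕ (C(j) = (j/j)/5 = (⅕)*1 = ⅕)
v(-9)*(C(2) + g(-8)) = -8*(⅕ + 100) = -8*501/5 = -4008/5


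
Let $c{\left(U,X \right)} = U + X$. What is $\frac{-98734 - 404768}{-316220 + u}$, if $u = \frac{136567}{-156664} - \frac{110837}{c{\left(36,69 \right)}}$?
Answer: $\frac{8282466919440}{5219108965703} \approx 1.587$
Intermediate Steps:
$u = - \frac{17378507303}{16449720}$ ($u = \frac{136567}{-156664} - \frac{110837}{36 + 69} = 136567 \left(- \frac{1}{156664}\right) - \frac{110837}{105} = - \frac{136567}{156664} - \frac{110837}{105} = - \frac{17378507303}{16449720} \approx -1056.5$)
$\frac{-98734 - 404768}{-316220 + u} = \frac{-98734 - 404768}{-316220 - \frac{17378507303}{16449720}} = - \frac{503502}{- \frac{5219108965703}{16449720}} = \left(-503502\right) \left(- \frac{16449720}{5219108965703}\right) = \frac{8282466919440}{5219108965703}$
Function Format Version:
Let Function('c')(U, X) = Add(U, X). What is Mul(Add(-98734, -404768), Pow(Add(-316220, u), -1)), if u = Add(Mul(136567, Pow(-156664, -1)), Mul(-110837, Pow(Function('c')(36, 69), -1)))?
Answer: Rational(8282466919440, 5219108965703) ≈ 1.5870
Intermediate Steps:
u = Rational(-17378507303, 16449720) (u = Add(Mul(136567, Pow(-156664, -1)), Mul(-110837, Pow(Add(36, 69), -1))) = Add(Mul(136567, Rational(-1, 156664)), Mul(-110837, Pow(105, -1))) = Add(Rational(-136567, 156664), Mul(-110837, Rational(1, 105))) = Add(Rational(-136567, 156664), Rational(-110837, 105)) = Rational(-17378507303, 16449720) ≈ -1056.5)
Mul(Add(-98734, -404768), Pow(Add(-316220, u), -1)) = Mul(Add(-98734, -404768), Pow(Add(-316220, Rational(-17378507303, 16449720)), -1)) = Mul(-503502, Pow(Rational(-5219108965703, 16449720), -1)) = Mul(-503502, Rational(-16449720, 5219108965703)) = Rational(8282466919440, 5219108965703)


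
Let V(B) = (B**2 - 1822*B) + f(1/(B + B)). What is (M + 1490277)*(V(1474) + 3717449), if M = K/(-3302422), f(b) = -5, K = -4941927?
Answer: 7885499341508475966/1651211 ≈ 4.7756e+12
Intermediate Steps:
M = 4941927/3302422 (M = -4941927/(-3302422) = -4941927*(-1/3302422) = 4941927/3302422 ≈ 1.4965)
V(B) = -5 + B**2 - 1822*B (V(B) = (B**2 - 1822*B) - 5 = -5 + B**2 - 1822*B)
(M + 1490277)*(V(1474) + 3717449) = (4941927/3302422 + 1490277)*((-5 + 1474**2 - 1822*1474) + 3717449) = 4921528492821*((-5 + 2172676 - 2685628) + 3717449)/3302422 = 4921528492821*(-512957 + 3717449)/3302422 = (4921528492821/3302422)*3204492 = 7885499341508475966/1651211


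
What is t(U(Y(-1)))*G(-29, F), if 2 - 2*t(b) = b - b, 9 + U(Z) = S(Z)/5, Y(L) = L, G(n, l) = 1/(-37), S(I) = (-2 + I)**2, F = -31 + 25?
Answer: -1/37 ≈ -0.027027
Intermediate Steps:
F = -6
G(n, l) = -1/37
U(Z) = -9 + (-2 + Z)**2/5
t(b) = 1 (t(b) = 1 - (b - b)/2 = 1 - 1/2*0 = 1 + 0 = 1)
t(U(Y(-1)))*G(-29, F) = 1*(-1/37) = -1/37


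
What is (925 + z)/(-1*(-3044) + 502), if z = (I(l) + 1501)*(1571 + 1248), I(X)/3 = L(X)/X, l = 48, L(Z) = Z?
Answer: 471189/394 ≈ 1195.9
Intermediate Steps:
I(X) = 3 (I(X) = 3*(X/X) = 3*1 = 3)
z = 4239776 (z = (3 + 1501)*(1571 + 1248) = 1504*2819 = 4239776)
(925 + z)/(-1*(-3044) + 502) = (925 + 4239776)/(-1*(-3044) + 502) = 4240701/(3044 + 502) = 4240701/3546 = 4240701*(1/3546) = 471189/394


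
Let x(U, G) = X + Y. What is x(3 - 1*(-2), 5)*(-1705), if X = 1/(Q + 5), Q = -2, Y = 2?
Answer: -11935/3 ≈ -3978.3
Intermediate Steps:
X = ⅓ (X = 1/(-2 + 5) = 1/3 = ⅓ ≈ 0.33333)
x(U, G) = 7/3 (x(U, G) = ⅓ + 2 = 7/3)
x(3 - 1*(-2), 5)*(-1705) = (7/3)*(-1705) = -11935/3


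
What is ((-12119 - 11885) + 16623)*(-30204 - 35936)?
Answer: 488179340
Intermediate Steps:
((-12119 - 11885) + 16623)*(-30204 - 35936) = (-24004 + 16623)*(-66140) = -7381*(-66140) = 488179340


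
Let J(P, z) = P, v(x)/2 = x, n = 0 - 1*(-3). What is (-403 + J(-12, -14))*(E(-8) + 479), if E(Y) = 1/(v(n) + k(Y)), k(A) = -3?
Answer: -596770/3 ≈ -1.9892e+5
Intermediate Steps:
n = 3 (n = 0 + 3 = 3)
v(x) = 2*x
E(Y) = ⅓ (E(Y) = 1/(2*3 - 3) = 1/(6 - 3) = 1/3 = ⅓)
(-403 + J(-12, -14))*(E(-8) + 479) = (-403 - 12)*(⅓ + 479) = -415*1438/3 = -596770/3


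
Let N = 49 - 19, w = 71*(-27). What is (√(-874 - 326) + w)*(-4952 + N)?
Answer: 9435474 - 98440*I*√3 ≈ 9.4355e+6 - 1.705e+5*I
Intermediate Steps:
w = -1917
N = 30
(√(-874 - 326) + w)*(-4952 + N) = (√(-874 - 326) - 1917)*(-4952 + 30) = (√(-1200) - 1917)*(-4922) = (20*I*√3 - 1917)*(-4922) = (-1917 + 20*I*√3)*(-4922) = 9435474 - 98440*I*√3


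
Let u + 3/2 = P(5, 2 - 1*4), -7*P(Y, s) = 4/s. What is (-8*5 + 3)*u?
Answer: 629/14 ≈ 44.929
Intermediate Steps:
P(Y, s) = -4/(7*s)
u = -17/14 (u = -3/2 - 4/(7*(2 - 1*4)) = -3/2 - 4/(7*(2 - 4)) = -3/2 - 4/7/(-2) = -3/2 - 4/7*(-½) = -3/2 + 2/7 = -17/14 ≈ -1.2143)
(-8*5 + 3)*u = (-8*5 + 3)*(-17/14) = (-40 + 3)*(-17/14) = -37*(-17/14) = 629/14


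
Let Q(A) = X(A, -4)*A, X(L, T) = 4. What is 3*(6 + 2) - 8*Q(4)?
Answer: -104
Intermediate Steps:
Q(A) = 4*A
3*(6 + 2) - 8*Q(4) = 3*(6 + 2) - 32*4 = 3*8 - 8*16 = 24 - 128 = -104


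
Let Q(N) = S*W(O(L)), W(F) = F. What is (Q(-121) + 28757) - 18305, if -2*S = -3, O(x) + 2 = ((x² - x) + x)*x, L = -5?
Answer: 20523/2 ≈ 10262.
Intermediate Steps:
O(x) = -2 + x³ (O(x) = -2 + ((x² - x) + x)*x = -2 + x²*x = -2 + x³)
S = 3/2 (S = -½*(-3) = 3/2 ≈ 1.5000)
Q(N) = -381/2 (Q(N) = 3*(-2 + (-5)³)/2 = 3*(-2 - 125)/2 = (3/2)*(-127) = -381/2)
(Q(-121) + 28757) - 18305 = (-381/2 + 28757) - 18305 = 57133/2 - 18305 = 20523/2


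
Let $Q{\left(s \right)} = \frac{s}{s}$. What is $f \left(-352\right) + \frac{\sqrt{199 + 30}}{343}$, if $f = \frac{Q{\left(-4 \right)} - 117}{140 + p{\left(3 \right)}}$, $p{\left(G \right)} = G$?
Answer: $\frac{3712}{13} + \frac{\sqrt{229}}{343} \approx 285.58$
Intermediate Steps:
$Q{\left(s \right)} = 1$
$f = - \frac{116}{143}$ ($f = \frac{1 - 117}{140 + 3} = - \frac{116}{143} \approx -0.81119$)
$f \left(-352\right) + \frac{\sqrt{199 + 30}}{343} = \left(- \frac{116}{143}\right) \left(-352\right) + \frac{\sqrt{199 + 30}}{343} = \frac{3712}{13} + \sqrt{229} \cdot \frac{1}{343} = \frac{3712}{13} + \frac{\sqrt{229}}{343}$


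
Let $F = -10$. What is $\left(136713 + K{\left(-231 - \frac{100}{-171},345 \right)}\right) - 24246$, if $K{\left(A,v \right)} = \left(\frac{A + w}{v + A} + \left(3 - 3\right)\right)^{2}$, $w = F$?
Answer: $\frac{43180564644733}{383924836} \approx 1.1247 \cdot 10^{5}$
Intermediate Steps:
$w = -10$
$K{\left(A,v \right)} = \frac{\left(-10 + A\right)^{2}}{\left(A + v\right)^{2}}$ ($K{\left(A,v \right)} = \left(\frac{A - 10}{v + A} + \left(3 - 3\right)\right)^{2} = \left(\frac{-10 + A}{A + v} + 0\right)^{2} = \left(\frac{-10 + A}{A + v}\right)^{2} = \frac{\left(-10 + A\right)^{2}}{\left(A + v\right)^{2}}$)
$\left(136713 + K{\left(-231 - \frac{100}{-171},345 \right)}\right) - 24246 = \left(136713 + \frac{\left(-10 - \left(231 + \frac{100}{-171}\right)\right)^{2}}{\left(\left(-231 - \frac{100}{-171}\right) + 345\right)^{2}}\right) - 24246 = \left(136713 + \frac{\left(-10 - \left(231 + 100 \left(- \frac{1}{171}\right)\right)\right)^{2}}{\left(\left(-231 - 100 \left(- \frac{1}{171}\right)\right) + 345\right)^{2}}\right) - 24246 = \left(136713 + \frac{\left(-10 - \frac{39401}{171}\right)^{2}}{\left(\left(-231 - - \frac{100}{171}\right) + 345\right)^{2}}\right) - 24246 = \left(136713 + \frac{\left(-10 + \left(-231 + \frac{100}{171}\right)\right)^{2}}{\left(\left(-231 + \frac{100}{171}\right) + 345\right)^{2}}\right) - 24246 = \left(136713 + \frac{\left(-10 - \frac{39401}{171}\right)^{2}}{\left(- \frac{39401}{171} + 345\right)^{2}}\right) - 24246 = \left(136713 + \frac{\left(- \frac{41111}{171}\right)^{2}}{\frac{383924836}{29241}}\right) - 24246 = \left(136713 + \frac{1690114321}{29241} \cdot \frac{29241}{383924836}\right) - 24246 = \left(136713 + \frac{1690114321}{383924836}\right) - 24246 = \frac{52489206218389}{383924836} - 24246 = \frac{43180564644733}{383924836}$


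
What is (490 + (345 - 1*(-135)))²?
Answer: 940900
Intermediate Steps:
(490 + (345 - 1*(-135)))² = (490 + (345 + 135))² = (490 + 480)² = 970² = 940900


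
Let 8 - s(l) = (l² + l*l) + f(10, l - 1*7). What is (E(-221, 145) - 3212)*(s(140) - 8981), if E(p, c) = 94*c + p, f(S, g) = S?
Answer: -491322051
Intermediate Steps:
E(p, c) = p + 94*c
s(l) = -2 - 2*l² (s(l) = 8 - ((l² + l*l) + 10) = 8 - ((l² + l²) + 10) = 8 - (2*l² + 10) = 8 - (10 + 2*l²) = 8 + (-10 - 2*l²) = -2 - 2*l²)
(E(-221, 145) - 3212)*(s(140) - 8981) = ((-221 + 94*145) - 3212)*((-2 - 2*140²) - 8981) = ((-221 + 13630) - 3212)*((-2 - 2*19600) - 8981) = (13409 - 3212)*((-2 - 39200) - 8981) = 10197*(-39202 - 8981) = 10197*(-48183) = -491322051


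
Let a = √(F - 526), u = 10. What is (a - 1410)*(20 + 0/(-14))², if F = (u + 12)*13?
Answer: -564000 + 1600*I*√15 ≈ -5.64e+5 + 6196.8*I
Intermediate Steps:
F = 286 (F = (10 + 12)*13 = 22*13 = 286)
a = 4*I*√15 (a = √(286 - 526) = √(-240) = 4*I*√15 ≈ 15.492*I)
(a - 1410)*(20 + 0/(-14))² = (4*I*√15 - 1410)*(20 + 0/(-14))² = (-1410 + 4*I*√15)*(20 + 0*(-1/14))² = (-1410 + 4*I*√15)*(20 + 0)² = (-1410 + 4*I*√15)*20² = (-1410 + 4*I*√15)*400 = -564000 + 1600*I*√15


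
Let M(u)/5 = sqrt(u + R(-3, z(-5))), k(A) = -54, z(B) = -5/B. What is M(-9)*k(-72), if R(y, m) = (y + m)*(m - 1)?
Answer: -810*I ≈ -810.0*I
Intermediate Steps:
R(y, m) = (-1 + m)*(m + y) (R(y, m) = (m + y)*(-1 + m) = (-1 + m)*(m + y))
M(u) = 5*sqrt(u) (M(u) = 5*sqrt(u + ((-5/(-5))**2 - (-5)/(-5) - 1*(-3) - 5/(-5)*(-3))) = 5*sqrt(u + ((-5*(-1/5))**2 - (-5)*(-1)/5 + 3 - 5*(-1/5)*(-3))) = 5*sqrt(u + (1**2 - 1*1 + 3 + 1*(-3))) = 5*sqrt(u + (1 - 1 + 3 - 3)) = 5*sqrt(u + 0) = 5*sqrt(u))
M(-9)*k(-72) = (5*sqrt(-9))*(-54) = (5*(3*I))*(-54) = (15*I)*(-54) = -810*I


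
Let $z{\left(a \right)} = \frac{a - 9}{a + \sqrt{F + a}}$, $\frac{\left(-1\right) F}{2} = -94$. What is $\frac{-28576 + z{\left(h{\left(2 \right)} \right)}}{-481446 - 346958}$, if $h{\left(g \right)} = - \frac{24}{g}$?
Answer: $\frac{228671}{6627232} + \frac{21 \sqrt{11}}{6627232} \approx 0.034515$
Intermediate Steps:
$F = 188$ ($F = \left(-2\right) \left(-94\right) = 188$)
$z{\left(a \right)} = \frac{-9 + a}{a + \sqrt{188 + a}}$ ($z{\left(a \right)} = \frac{a - 9}{a + \sqrt{188 + a}} = \frac{-9 + a}{a + \sqrt{188 + a}}$)
$\frac{-28576 + z{\left(h{\left(2 \right)} \right)}}{-481446 - 346958} = \frac{-28576 + \frac{-9 - \frac{24}{2}}{- \frac{24}{2} + \sqrt{188 - \frac{24}{2}}}}{-481446 - 346958} = \frac{-28576 + \frac{-9 - 12}{\left(-24\right) \frac{1}{2} + \sqrt{188 - 12}}}{-828404} = \left(-28576 + \frac{-9 - 12}{-12 + \sqrt{188 - 12}}\right) \left(- \frac{1}{828404}\right) = \left(-28576 + \frac{1}{-12 + \sqrt{176}} \left(-21\right)\right) \left(- \frac{1}{828404}\right) = \left(-28576 + \frac{1}{-12 + 4 \sqrt{11}} \left(-21\right)\right) \left(- \frac{1}{828404}\right) = \left(-28576 - \frac{21}{-12 + 4 \sqrt{11}}\right) \left(- \frac{1}{828404}\right) = \frac{7144}{207101} + \frac{21}{828404 \left(-12 + 4 \sqrt{11}\right)}$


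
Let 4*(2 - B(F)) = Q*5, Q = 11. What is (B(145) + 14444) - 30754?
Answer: -65287/4 ≈ -16322.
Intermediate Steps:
B(F) = -47/4 (B(F) = 2 - 11*5/4 = 2 - ¼*55 = 2 - 55/4 = -47/4)
(B(145) + 14444) - 30754 = (-47/4 + 14444) - 30754 = 57729/4 - 30754 = -65287/4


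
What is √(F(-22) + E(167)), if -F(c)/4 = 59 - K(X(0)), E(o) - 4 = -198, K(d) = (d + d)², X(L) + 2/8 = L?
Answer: I*√429 ≈ 20.712*I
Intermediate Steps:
X(L) = -¼ + L
K(d) = 4*d² (K(d) = (2*d)² = 4*d²)
E(o) = -194 (E(o) = 4 - 198 = -194)
F(c) = -235 (F(c) = -4*(59 - 4*(-¼ + 0)²) = -4*(59 - 4*(-¼)²) = -4*(59 - 4/16) = -4*(59 - 1*¼) = -4*(59 - ¼) = -4*235/4 = -235)
√(F(-22) + E(167)) = √(-235 - 194) = √(-429) = I*√429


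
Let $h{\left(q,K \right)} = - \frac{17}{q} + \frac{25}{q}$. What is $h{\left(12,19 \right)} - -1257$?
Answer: $\frac{3773}{3} \approx 1257.7$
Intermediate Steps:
$h{\left(q,K \right)} = \frac{8}{q}$
$h{\left(12,19 \right)} - -1257 = \frac{8}{12} - -1257 = 8 \cdot \frac{1}{12} + 1257 = \frac{2}{3} + 1257 = \frac{3773}{3}$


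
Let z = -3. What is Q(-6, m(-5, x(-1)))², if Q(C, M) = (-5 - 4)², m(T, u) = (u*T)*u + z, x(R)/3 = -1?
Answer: 6561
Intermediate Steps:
x(R) = -3 (x(R) = 3*(-1) = -3)
m(T, u) = -3 + T*u² (m(T, u) = (u*T)*u - 3 = (T*u)*u - 3 = T*u² - 3 = -3 + T*u²)
Q(C, M) = 81 (Q(C, M) = (-9)² = 81)
Q(-6, m(-5, x(-1)))² = 81² = 6561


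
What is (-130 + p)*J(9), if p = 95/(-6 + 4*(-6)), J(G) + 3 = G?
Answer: -799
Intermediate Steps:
J(G) = -3 + G
p = -19/6 (p = 95/(-6 - 24) = 95/(-30) = 95*(-1/30) = -19/6 ≈ -3.1667)
(-130 + p)*J(9) = (-130 - 19/6)*(-3 + 9) = -799/6*6 = -799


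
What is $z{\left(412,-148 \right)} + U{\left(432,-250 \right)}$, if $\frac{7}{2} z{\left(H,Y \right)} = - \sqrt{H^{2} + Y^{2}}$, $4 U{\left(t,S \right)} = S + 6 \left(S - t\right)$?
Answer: $- \frac{2171}{2} - \frac{8 \sqrt{11978}}{7} \approx -1210.6$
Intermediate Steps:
$U{\left(t,S \right)} = - \frac{3 t}{2} + \frac{7 S}{4}$ ($U{\left(t,S \right)} = \frac{S + 6 \left(S - t\right)}{4} = \frac{S + \left(- 6 t + 6 S\right)}{4} = \frac{- 6 t + 7 S}{4} = - \frac{3 t}{2} + \frac{7 S}{4}$)
$z{\left(H,Y \right)} = - \frac{2 \sqrt{H^{2} + Y^{2}}}{7}$ ($z{\left(H,Y \right)} = \frac{2 \left(- \sqrt{H^{2} + Y^{2}}\right)}{7} = - \frac{2 \sqrt{H^{2} + Y^{2}}}{7}$)
$z{\left(412,-148 \right)} + U{\left(432,-250 \right)} = - \frac{2 \sqrt{412^{2} + \left(-148\right)^{2}}}{7} + \left(\left(- \frac{3}{2}\right) 432 + \frac{7}{4} \left(-250\right)\right) = - \frac{2 \sqrt{169744 + 21904}}{7} - \frac{2171}{2} = - \frac{2 \sqrt{191648}}{7} - \frac{2171}{2} = - \frac{2 \cdot 4 \sqrt{11978}}{7} - \frac{2171}{2} = - \frac{8 \sqrt{11978}}{7} - \frac{2171}{2} = - \frac{2171}{2} - \frac{8 \sqrt{11978}}{7}$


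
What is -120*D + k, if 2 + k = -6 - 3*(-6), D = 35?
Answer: -4190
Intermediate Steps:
k = 10 (k = -2 + (-6 - 3*(-6)) = -2 + (-6 + 18) = -2 + 12 = 10)
-120*D + k = -120*35 + 10 = -4200 + 10 = -4190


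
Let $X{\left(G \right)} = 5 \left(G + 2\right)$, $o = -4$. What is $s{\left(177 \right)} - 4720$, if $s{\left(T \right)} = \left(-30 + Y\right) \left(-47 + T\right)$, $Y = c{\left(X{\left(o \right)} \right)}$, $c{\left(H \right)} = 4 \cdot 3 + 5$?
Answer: $-6410$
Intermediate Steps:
$X{\left(G \right)} = 10 + 5 G$ ($X{\left(G \right)} = 5 \left(2 + G\right) = 10 + 5 G$)
$c{\left(H \right)} = 17$ ($c{\left(H \right)} = 12 + 5 = 17$)
$Y = 17$
$s{\left(T \right)} = 611 - 13 T$ ($s{\left(T \right)} = \left(-30 + 17\right) \left(-47 + T\right) = - 13 \left(-47 + T\right) = 611 - 13 T$)
$s{\left(177 \right)} - 4720 = \left(611 - 2301\right) - 4720 = -1690 - 4720 = -6410$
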